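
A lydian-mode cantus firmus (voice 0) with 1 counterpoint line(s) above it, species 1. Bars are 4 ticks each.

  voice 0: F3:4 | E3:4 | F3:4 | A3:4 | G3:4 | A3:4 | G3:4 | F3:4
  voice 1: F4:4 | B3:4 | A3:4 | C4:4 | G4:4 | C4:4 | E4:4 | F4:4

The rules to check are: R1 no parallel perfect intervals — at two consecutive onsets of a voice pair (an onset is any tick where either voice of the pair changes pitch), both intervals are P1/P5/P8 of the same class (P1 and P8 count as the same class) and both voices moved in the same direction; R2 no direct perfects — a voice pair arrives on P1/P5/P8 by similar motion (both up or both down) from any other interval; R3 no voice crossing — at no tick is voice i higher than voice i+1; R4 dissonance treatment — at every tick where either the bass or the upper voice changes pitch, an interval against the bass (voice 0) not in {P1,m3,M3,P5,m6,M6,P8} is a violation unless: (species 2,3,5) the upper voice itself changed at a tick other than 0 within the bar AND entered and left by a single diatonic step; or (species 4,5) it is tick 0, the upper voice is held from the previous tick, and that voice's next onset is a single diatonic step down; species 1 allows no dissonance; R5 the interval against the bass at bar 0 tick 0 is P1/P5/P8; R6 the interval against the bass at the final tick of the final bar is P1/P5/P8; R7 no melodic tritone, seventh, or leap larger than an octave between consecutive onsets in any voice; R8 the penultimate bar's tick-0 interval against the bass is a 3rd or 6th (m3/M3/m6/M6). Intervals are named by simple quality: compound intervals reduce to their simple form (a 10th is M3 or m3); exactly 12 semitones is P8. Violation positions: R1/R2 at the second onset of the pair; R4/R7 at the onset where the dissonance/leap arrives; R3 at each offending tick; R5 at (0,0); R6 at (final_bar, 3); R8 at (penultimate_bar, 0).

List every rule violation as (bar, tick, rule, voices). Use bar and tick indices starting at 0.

(1, 0, R2, (0, 1))
(1, 0, R7, (1,))

bar 0: v0=F3 v1=F4 downbeat P8
bar 1: v0=E3 v1=B3 downbeat P5
bar 2: v0=F3 v1=A3 downbeat M3
bar 3: v0=A3 v1=C4 downbeat m3
bar 4: v0=G3 v1=G4 downbeat P8
bar 5: v0=A3 v1=C4 downbeat m3
bar 6: v0=G3 v1=E4 downbeat M6
bar 7: v0=F3 v1=F4 downbeat P8
  -> R2 @ bar 1 tick 0 v(0, 1): F3/F4 P8 -> E3/B3 P5 similar
  -> R7 @ bar 1 tick 0 v(1,): F4->B3 leap 6st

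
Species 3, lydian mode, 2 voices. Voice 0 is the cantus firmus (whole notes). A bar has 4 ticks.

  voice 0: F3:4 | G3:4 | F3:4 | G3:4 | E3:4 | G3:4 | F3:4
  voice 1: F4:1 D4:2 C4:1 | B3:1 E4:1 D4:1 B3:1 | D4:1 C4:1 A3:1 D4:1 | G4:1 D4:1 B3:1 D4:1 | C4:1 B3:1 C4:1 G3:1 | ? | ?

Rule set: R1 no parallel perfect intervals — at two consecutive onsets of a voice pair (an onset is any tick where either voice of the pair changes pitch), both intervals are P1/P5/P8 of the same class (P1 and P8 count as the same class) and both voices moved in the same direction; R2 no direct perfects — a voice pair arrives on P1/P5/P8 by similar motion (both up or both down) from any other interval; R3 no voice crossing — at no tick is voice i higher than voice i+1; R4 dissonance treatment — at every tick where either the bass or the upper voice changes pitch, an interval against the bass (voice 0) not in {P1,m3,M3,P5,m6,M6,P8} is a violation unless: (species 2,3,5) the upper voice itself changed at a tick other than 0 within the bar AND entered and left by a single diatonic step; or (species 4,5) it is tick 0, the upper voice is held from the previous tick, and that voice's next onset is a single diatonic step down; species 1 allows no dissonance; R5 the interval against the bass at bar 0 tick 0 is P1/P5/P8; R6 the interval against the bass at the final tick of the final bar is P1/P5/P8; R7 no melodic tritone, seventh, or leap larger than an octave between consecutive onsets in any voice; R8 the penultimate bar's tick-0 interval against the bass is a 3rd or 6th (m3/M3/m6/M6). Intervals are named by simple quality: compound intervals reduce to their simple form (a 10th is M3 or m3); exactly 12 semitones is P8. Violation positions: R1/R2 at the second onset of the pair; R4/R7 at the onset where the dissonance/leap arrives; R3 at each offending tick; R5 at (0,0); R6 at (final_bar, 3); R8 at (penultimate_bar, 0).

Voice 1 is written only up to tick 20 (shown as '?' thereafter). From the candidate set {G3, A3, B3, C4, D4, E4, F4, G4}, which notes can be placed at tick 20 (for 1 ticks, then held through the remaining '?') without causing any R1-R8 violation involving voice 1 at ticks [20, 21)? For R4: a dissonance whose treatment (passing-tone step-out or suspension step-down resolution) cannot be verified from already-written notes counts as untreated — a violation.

G3: violates R8
A3: violates R4,R8
B3: legal
C4: violates R4,R8
D4: violates R2,R8
E4: legal
F4: violates R4,R7,R8
G4: violates R2,R8

{B3, E4}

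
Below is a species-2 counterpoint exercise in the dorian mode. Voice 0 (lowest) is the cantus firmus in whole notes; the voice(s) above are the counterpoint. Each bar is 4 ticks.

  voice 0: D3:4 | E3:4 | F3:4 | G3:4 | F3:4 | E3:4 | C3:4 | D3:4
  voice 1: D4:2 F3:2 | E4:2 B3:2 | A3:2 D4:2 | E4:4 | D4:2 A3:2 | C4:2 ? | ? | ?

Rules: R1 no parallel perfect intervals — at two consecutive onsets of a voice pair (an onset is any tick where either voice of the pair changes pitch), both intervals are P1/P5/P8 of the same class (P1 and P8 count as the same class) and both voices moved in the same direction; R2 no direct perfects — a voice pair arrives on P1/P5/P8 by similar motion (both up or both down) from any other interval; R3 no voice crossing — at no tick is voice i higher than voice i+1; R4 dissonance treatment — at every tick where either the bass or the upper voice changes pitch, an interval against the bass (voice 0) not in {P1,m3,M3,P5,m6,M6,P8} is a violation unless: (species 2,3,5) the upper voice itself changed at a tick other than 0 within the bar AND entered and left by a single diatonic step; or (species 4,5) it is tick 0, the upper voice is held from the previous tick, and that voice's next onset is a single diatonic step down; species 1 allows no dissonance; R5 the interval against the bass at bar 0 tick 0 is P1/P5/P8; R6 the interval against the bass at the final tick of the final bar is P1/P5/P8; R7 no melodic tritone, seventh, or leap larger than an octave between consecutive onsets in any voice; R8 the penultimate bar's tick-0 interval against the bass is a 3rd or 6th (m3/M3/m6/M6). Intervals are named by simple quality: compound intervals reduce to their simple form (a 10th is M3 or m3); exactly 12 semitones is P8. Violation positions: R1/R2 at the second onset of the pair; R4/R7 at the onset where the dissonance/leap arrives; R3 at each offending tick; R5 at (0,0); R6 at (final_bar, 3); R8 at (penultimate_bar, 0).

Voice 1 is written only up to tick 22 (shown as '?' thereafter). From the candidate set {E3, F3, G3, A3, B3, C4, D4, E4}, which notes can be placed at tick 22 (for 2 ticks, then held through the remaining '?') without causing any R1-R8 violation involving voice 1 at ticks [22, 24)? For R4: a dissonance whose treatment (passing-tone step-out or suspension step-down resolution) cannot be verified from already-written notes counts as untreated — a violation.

{B3, C4, E3, E4, G3}

E3: legal
F3: violates R4
G3: legal
A3: violates R4
B3: legal
C4: legal
D4: violates R4
E4: legal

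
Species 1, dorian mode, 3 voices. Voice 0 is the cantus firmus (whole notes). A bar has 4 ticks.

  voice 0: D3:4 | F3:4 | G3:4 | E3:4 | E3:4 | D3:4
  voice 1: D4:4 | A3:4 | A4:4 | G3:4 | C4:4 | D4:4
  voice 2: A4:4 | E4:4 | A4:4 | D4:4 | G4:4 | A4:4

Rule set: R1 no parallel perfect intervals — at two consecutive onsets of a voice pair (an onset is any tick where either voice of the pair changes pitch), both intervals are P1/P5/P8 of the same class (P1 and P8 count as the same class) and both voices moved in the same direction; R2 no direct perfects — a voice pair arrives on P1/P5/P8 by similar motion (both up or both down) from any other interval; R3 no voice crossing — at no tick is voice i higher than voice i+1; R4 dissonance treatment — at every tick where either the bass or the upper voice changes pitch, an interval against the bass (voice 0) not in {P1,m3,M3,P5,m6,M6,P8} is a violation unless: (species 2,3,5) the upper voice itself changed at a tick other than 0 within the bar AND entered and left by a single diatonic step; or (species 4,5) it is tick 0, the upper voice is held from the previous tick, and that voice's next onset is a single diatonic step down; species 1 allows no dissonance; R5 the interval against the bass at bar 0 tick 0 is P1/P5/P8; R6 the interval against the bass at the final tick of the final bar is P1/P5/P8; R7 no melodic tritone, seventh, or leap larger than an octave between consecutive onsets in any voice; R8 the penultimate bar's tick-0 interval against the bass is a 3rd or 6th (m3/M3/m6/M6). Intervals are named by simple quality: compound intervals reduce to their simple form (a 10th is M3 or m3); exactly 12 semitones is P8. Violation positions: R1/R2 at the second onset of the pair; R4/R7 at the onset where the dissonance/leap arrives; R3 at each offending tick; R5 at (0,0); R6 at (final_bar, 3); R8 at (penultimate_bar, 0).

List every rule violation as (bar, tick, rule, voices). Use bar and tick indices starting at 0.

bar 0: v0=D3 v1=D4 v2=A4 downbeat P5
bar 1: v0=F3 v1=A3 v2=E4 downbeat M7
bar 2: v0=G3 v1=A4 v2=A4 downbeat M2
bar 3: v0=E3 v1=G3 v2=D4 downbeat m7
bar 4: v0=E3 v1=C4 v2=G4 downbeat m3
bar 5: v0=D3 v1=D4 v2=A4 downbeat P5
  -> R1 @ bar 1 tick 0 v(1, 2): D4/A4 P5 -> A3/E4 P5 similar
  -> R4 @ bar 1 tick 0 v(0, 2): F3/E4 M7 untreated
  -> R2 @ bar 2 tick 0 v(1, 2): A3/E4 P5 -> A4/A4 P1 similar
  -> R4 @ bar 2 tick 0 v(0, 1): G3/A4 M2 untreated
  -> R4 @ bar 2 tick 0 v(0, 2): G3/A4 M2 untreated
  -> R2 @ bar 3 tick 0 v(1, 2): A4/A4 P1 -> G3/D4 P5 similar
  -> R4 @ bar 3 tick 0 v(0, 2): E3/D4 m7 untreated
  -> R7 @ bar 3 tick 0 v(1,): A4->G3 leap 14st
  -> R1 @ bar 4 tick 0 v(1, 2): G3/D4 P5 -> C4/G4 P5 similar
  -> R1 @ bar 5 tick 0 v(1, 2): C4/G4 P5 -> D4/A4 P5 similar

(1, 0, R1, (1, 2))
(1, 0, R4, (0, 2))
(2, 0, R2, (1, 2))
(2, 0, R4, (0, 1))
(2, 0, R4, (0, 2))
(3, 0, R2, (1, 2))
(3, 0, R4, (0, 2))
(3, 0, R7, (1,))
(4, 0, R1, (1, 2))
(5, 0, R1, (1, 2))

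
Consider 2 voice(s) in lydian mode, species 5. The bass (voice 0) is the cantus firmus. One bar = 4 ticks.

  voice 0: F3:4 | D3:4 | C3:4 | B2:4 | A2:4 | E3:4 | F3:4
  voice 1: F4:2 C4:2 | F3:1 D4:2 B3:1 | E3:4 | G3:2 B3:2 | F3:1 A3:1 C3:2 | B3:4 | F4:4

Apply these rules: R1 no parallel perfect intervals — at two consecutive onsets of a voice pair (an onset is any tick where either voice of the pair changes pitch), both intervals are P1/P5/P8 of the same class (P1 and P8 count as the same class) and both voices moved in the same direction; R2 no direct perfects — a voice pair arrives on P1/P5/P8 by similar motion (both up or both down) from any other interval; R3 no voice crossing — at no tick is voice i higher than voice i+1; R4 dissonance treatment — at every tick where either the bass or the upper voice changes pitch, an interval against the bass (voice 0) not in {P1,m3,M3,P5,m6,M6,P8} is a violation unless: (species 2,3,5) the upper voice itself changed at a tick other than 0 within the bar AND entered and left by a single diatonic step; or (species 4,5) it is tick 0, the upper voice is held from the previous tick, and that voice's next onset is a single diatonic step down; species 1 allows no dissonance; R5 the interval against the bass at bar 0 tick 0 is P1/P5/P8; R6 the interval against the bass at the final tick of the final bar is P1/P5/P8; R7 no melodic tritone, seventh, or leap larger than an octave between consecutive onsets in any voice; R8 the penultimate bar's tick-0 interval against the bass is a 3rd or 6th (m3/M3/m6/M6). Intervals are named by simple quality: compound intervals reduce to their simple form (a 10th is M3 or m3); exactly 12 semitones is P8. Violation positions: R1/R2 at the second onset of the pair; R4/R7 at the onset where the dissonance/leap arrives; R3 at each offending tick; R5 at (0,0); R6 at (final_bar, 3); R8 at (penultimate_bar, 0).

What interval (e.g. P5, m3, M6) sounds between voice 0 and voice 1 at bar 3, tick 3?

voice 0=B2 voice 1=B3 -> P8

P8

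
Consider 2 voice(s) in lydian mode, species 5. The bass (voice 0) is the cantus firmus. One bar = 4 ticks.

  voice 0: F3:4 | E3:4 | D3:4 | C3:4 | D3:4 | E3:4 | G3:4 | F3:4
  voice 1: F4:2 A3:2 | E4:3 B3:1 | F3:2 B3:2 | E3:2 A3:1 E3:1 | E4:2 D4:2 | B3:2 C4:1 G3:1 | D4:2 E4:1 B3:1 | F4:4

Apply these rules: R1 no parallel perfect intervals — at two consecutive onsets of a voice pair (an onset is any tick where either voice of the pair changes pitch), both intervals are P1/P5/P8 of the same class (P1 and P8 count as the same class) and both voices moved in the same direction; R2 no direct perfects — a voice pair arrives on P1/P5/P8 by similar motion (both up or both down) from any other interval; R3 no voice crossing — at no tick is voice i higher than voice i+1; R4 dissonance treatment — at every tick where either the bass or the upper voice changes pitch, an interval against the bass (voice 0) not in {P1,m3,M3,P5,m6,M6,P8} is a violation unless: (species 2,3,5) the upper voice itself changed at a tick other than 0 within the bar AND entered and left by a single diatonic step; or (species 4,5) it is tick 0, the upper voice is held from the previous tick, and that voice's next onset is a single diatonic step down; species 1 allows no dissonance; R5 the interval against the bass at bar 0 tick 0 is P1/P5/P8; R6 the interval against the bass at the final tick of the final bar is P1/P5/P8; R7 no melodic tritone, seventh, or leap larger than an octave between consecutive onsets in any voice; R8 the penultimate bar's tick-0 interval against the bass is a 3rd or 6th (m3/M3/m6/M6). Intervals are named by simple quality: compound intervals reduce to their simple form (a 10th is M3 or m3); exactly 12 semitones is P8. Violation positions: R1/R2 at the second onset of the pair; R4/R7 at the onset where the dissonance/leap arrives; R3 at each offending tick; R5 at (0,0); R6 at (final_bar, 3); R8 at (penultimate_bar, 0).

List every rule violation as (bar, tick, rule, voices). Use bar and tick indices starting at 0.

(2, 0, R7, (1,))
(2, 2, R7, (1,))
(4, 0, R4, (0, 1))
(6, 0, R2, (0, 1))
(6, 0, R8, (0, 1))
(7, 0, R7, (1,))

bar 0: v0=F3 v1=F4 downbeat P8
bar 1: v0=E3 v1=E4 downbeat P8
bar 2: v0=D3 v1=F3 downbeat m3
bar 3: v0=C3 v1=E3 downbeat M3
bar 4: v0=D3 v1=E4 downbeat M2
bar 5: v0=E3 v1=B3 downbeat P5
bar 6: v0=G3 v1=D4 downbeat P5
bar 7: v0=F3 v1=F4 downbeat P8
  -> R7 @ bar 2 tick 0 v(1,): B3->F3 leap 6st
  -> R7 @ bar 2 tick 2 v(1,): F3->B3 leap 6st
  -> R4 @ bar 4 tick 0 v(0, 1): D3/E4 M2 untreated
  -> R2 @ bar 6 tick 0 v(0, 1): E3/G3 m3 -> G3/D4 P5 similar
  -> R8 @ bar 6 tick 0 v(0, 1): penult P5 not 3rd/6th
  -> R7 @ bar 7 tick 0 v(1,): B3->F4 leap 6st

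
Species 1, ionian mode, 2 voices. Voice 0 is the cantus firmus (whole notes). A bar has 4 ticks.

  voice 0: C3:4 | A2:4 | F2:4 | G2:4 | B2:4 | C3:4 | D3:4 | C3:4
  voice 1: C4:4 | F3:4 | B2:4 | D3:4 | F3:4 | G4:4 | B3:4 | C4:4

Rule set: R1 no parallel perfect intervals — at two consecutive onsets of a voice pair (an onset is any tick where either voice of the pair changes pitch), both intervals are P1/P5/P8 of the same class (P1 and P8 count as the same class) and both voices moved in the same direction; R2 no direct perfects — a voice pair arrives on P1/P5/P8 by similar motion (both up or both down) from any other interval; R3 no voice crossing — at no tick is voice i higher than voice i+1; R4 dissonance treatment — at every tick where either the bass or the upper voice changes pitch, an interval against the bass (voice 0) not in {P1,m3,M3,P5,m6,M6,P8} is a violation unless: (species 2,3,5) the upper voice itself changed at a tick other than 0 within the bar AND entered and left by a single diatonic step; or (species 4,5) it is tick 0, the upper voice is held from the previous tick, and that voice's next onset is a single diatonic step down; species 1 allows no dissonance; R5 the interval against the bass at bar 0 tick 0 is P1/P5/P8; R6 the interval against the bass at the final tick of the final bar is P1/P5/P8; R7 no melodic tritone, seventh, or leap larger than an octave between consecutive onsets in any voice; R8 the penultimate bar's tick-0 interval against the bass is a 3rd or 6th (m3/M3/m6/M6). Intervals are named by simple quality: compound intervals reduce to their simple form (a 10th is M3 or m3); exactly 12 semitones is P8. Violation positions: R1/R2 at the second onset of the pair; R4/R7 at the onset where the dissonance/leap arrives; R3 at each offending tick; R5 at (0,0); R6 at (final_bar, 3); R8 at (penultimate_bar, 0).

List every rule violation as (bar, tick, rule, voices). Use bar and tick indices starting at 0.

bar 0: v0=C3 v1=C4 downbeat P8
bar 1: v0=A2 v1=F3 downbeat m6
bar 2: v0=F2 v1=B2 downbeat TT
bar 3: v0=G2 v1=D3 downbeat P5
bar 4: v0=B2 v1=F3 downbeat TT
bar 5: v0=C3 v1=G4 downbeat P5
bar 6: v0=D3 v1=B3 downbeat M6
bar 7: v0=C3 v1=C4 downbeat P8
  -> R4 @ bar 2 tick 0 v(0, 1): F2/B2 TT untreated
  -> R7 @ bar 2 tick 0 v(1,): F3->B2 leap 6st
  -> R2 @ bar 3 tick 0 v(0, 1): F2/B2 TT -> G2/D3 P5 similar
  -> R4 @ bar 4 tick 0 v(0, 1): B2/F3 TT untreated
  -> R2 @ bar 5 tick 0 v(0, 1): B2/F3 TT -> C3/G4 P5 similar
  -> R7 @ bar 5 tick 0 v(1,): F3->G4 leap 14st

(2, 0, R4, (0, 1))
(2, 0, R7, (1,))
(3, 0, R2, (0, 1))
(4, 0, R4, (0, 1))
(5, 0, R2, (0, 1))
(5, 0, R7, (1,))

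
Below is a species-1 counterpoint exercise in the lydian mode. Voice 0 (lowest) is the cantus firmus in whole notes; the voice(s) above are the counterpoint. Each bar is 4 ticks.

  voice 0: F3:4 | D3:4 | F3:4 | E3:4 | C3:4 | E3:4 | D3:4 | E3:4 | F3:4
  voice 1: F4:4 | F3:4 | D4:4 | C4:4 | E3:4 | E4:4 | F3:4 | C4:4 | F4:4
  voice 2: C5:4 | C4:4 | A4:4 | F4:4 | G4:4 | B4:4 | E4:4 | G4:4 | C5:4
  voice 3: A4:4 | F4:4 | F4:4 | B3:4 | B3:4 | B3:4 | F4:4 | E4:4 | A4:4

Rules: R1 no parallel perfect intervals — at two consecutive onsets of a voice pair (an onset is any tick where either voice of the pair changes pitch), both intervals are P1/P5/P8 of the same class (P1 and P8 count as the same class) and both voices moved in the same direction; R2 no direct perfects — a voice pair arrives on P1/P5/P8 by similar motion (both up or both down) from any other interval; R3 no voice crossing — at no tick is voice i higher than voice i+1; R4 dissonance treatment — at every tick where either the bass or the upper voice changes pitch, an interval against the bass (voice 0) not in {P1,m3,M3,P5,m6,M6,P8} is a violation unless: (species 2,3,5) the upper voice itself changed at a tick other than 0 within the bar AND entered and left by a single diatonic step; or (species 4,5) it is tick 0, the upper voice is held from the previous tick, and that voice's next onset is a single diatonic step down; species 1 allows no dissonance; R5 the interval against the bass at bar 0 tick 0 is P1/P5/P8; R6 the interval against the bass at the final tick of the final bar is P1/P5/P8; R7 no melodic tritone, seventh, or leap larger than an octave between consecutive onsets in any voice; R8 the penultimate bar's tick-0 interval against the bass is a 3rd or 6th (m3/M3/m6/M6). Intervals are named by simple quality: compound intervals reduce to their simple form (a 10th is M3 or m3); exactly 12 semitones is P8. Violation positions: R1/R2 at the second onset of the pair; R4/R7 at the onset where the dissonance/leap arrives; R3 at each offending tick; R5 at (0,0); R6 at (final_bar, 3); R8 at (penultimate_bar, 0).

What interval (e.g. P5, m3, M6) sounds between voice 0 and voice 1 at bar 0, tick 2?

P8

voice 0=F3 voice 1=F4 -> P8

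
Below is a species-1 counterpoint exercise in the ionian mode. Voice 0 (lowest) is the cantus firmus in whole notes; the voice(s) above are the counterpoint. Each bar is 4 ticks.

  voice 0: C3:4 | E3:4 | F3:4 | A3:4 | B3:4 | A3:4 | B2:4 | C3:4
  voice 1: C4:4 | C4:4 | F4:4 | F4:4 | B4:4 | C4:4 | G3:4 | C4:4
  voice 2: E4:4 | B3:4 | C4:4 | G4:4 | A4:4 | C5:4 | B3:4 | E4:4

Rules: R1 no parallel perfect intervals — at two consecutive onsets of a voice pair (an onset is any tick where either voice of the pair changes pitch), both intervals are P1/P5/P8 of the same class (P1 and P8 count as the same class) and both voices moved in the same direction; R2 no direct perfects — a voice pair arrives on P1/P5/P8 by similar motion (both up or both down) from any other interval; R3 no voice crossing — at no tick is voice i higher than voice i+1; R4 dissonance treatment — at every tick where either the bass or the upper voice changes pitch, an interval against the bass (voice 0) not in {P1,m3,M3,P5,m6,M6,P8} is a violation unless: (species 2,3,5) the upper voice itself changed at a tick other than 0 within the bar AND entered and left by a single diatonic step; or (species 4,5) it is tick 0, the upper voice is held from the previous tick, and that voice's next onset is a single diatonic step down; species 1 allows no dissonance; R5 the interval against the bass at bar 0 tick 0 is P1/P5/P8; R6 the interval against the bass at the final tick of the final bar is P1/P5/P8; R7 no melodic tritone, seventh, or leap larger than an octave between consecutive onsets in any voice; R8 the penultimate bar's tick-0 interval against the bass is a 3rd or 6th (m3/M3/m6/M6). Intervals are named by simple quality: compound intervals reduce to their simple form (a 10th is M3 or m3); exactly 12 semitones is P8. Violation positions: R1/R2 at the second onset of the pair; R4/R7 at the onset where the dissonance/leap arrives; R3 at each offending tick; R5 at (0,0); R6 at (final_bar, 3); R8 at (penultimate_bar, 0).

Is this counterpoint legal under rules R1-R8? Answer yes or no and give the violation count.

bar 0: v0=C3 v1=C4 v2=E4 (M3)
bar 1: v0=E3 v1=C4 v2=B3 (P5)
bar 2: v0=F3 v1=F4 v2=C4 (P5)
bar 3: v0=A3 v1=F4 v2=G4 (m7)
bar 4: v0=B3 v1=B4 v2=A4 (m7)
bar 5: v0=A3 v1=C4 v2=C5 (m3)
bar 6: v0=B2 v1=G3 v2=B3 (P8)
bar 7: v0=C3 v1=C4 v2=E4 (M3)
  R5 @ bar0.0: opens on M3
  R3 @ bar1.0: C4 above B3
  R3 @ bar1.1: C4 above B3
  R3 @ bar1.2: C4 above B3
  R3 @ bar1.3: C4 above B3
  R1 @ bar2.0: E3/B3 P5 -> F3/C4 P5 similar
  R2 @ bar2.0: E3/C4 m6 -> F3/F4 P8 similar
  R3 @ bar2.0: F4 above C4
  R3 @ bar2.1: F4 above C4
  R3 @ bar2.2: F4 above C4
  R3 @ bar2.3: F4 above C4
  R4 @ bar3.0: A3/G4 m7 untreated
  R2 @ bar4.0: A3/F4 m6 -> B3/B4 P8 similar
  R3 @ bar4.0: B4 above A4
  R4 @ bar4.0: B3/A4 m7 untreated
  R7 @ bar4.0: F4->B4 leap 6st
  R3 @ bar4.1: B4 above A4
  R3 @ bar4.2: B4 above A4
  R3 @ bar4.3: B4 above A4
  R7 @ bar5.0: B4->C4 leap 11st
  R2 @ bar6.0: A3/C5 m3 -> B2/B3 P8 similar
  R7 @ bar6.0: A3->B2 leap 10st
  R7 @ bar6.0: C5->B3 leap 13st
  R8 @ bar6.0: penult P8 not 3rd/6th
  R2 @ bar7.0: B2/G3 m6 -> C3/C4 P8 similar
  R6 @ bar7.3: closes on M3

No (26 violations)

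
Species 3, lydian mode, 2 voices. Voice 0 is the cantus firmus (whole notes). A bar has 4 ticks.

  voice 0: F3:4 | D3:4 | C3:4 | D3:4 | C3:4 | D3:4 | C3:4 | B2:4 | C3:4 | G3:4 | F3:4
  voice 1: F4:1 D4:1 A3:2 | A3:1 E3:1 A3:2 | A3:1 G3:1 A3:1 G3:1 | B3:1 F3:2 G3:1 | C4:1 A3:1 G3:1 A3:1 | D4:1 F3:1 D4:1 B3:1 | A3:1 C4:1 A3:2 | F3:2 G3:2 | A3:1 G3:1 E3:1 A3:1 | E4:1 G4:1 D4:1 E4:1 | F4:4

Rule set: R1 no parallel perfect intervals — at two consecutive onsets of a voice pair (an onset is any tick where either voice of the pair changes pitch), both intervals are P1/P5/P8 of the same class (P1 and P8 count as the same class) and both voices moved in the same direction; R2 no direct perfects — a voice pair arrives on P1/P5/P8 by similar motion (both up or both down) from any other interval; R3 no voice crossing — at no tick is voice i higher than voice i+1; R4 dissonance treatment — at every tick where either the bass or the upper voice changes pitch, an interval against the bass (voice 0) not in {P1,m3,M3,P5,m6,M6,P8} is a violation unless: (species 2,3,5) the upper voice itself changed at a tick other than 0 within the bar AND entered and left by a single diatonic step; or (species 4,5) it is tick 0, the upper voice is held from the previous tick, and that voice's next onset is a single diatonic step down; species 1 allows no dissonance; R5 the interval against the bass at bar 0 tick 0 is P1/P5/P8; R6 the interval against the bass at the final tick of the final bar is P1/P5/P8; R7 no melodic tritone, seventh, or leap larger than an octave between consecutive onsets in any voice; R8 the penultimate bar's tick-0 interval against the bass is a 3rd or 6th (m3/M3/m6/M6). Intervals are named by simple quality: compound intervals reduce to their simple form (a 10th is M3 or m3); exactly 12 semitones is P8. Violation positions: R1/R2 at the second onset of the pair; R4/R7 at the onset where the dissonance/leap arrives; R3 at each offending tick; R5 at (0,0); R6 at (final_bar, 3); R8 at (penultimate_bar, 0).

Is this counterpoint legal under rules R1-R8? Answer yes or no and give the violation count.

No (5 violations)

bar 0: v0=F3 v1=F4 (P8)
bar 1: v0=D3 v1=A3 (P5)
bar 2: v0=C3 v1=A3 (M6)
bar 3: v0=D3 v1=B3 (M6)
bar 4: v0=C3 v1=C4 (P8)
bar 5: v0=D3 v1=D4 (P8)
bar 6: v0=C3 v1=A3 (M6)
bar 7: v0=B2 v1=F3 (TT)
bar 8: v0=C3 v1=A3 (M6)
bar 9: v0=G3 v1=E4 (M6)
bar 10: v0=F3 v1=F4 (P8)
  R4 @ bar1.1: D3/E3 M2 untreated
  R7 @ bar3.1: B3->F3 leap 6st
  R4 @ bar3.3: D3/G3 P4 untreated
  R2 @ bar5.0: C3/A3 M6 -> D3/D4 P8 similar
  R4 @ bar7.0: B2/F3 TT untreated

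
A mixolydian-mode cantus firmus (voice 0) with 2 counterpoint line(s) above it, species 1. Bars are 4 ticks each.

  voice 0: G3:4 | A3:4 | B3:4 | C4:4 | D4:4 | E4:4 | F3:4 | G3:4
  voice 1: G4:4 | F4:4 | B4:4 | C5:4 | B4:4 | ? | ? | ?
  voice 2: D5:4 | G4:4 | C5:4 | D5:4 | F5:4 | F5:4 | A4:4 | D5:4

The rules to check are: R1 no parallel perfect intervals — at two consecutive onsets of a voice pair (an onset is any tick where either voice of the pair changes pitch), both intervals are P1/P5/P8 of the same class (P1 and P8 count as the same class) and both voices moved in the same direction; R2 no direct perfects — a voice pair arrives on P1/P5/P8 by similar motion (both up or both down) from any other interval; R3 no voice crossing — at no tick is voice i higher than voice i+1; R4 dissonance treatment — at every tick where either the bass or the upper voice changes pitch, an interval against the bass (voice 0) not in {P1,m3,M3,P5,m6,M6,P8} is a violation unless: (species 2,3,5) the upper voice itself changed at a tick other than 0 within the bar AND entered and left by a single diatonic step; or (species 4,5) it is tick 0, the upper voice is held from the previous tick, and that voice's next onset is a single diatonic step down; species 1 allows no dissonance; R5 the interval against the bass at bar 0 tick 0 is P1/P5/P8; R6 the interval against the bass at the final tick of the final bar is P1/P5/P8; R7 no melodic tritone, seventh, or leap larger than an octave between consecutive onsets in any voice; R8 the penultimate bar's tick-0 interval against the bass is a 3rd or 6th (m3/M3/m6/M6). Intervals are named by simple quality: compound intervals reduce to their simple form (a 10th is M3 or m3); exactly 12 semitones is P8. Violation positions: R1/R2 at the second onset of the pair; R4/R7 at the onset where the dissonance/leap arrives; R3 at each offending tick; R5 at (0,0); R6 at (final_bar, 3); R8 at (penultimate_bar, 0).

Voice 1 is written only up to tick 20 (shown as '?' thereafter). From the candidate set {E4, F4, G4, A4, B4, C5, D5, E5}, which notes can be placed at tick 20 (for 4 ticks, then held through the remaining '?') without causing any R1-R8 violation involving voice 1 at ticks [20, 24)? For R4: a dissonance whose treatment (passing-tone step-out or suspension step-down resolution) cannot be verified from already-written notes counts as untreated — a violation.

E4: legal
F4: violates R4,R7
G4: legal
A4: violates R4
B4: legal
C5: legal
D5: violates R4
E5: violates R2

{B4, C5, E4, G4}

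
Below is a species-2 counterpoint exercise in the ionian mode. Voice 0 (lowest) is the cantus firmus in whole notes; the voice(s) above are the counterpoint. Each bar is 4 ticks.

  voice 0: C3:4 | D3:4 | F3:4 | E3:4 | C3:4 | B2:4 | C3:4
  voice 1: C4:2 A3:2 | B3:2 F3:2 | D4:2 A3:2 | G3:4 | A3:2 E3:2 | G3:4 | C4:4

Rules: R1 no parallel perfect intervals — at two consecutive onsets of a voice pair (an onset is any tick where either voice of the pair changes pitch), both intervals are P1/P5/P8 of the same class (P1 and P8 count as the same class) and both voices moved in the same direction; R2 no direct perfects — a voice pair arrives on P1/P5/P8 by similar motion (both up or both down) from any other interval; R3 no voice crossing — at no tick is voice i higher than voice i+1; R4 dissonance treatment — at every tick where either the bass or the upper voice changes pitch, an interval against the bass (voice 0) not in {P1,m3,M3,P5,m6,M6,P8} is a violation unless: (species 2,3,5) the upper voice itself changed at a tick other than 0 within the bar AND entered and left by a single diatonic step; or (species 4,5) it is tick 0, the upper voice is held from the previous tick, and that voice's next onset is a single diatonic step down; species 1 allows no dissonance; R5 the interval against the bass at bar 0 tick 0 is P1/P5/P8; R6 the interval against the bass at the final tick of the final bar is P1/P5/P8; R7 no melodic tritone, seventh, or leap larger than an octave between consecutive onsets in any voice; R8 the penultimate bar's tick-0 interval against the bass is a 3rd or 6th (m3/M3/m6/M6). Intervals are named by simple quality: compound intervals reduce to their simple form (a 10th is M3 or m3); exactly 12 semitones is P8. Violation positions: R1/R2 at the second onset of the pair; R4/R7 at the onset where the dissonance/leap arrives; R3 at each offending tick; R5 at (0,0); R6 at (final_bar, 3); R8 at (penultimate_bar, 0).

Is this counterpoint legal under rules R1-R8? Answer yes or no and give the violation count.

bar 0: v0=C3 v1=C4 (P8)
bar 1: v0=D3 v1=B3 (M6)
bar 2: v0=F3 v1=D4 (M6)
bar 3: v0=E3 v1=G3 (m3)
bar 4: v0=C3 v1=A3 (M6)
bar 5: v0=B2 v1=G3 (m6)
bar 6: v0=C3 v1=C4 (P8)
  R7 @ bar1.2: B3->F3 leap 6st
  R2 @ bar6.0: B2/G3 m6 -> C3/C4 P8 similar

No (2 violations)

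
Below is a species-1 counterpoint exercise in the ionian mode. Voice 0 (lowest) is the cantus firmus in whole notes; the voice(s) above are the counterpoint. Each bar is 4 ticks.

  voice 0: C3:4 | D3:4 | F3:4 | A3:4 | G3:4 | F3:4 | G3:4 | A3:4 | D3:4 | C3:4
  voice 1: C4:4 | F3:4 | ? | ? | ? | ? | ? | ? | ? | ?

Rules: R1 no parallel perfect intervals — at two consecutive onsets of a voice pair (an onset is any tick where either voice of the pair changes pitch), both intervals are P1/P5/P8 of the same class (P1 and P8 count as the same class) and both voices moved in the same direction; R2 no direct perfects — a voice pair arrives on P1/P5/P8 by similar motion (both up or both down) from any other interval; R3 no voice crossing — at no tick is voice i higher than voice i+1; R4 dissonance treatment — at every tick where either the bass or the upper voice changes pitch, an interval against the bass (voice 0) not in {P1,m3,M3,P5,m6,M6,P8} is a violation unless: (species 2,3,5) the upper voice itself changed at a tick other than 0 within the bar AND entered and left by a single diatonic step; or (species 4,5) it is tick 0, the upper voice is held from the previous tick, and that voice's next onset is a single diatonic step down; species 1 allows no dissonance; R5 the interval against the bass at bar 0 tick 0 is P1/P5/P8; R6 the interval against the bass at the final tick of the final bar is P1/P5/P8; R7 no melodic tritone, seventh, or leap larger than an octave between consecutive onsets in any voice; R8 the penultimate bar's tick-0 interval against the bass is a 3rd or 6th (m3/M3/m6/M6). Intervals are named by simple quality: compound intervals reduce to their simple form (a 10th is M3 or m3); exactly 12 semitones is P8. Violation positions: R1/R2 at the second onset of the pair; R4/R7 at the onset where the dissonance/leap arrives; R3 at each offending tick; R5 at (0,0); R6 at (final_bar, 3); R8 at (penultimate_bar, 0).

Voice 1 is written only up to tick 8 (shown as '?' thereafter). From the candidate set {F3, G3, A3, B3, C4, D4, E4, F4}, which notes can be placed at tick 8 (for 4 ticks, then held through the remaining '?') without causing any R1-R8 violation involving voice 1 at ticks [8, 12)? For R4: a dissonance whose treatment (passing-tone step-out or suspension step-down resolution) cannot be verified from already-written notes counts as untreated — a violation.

{A3, D4, F3}

F3: legal
G3: violates R4
A3: legal
B3: violates R4,R7
C4: violates R2
D4: legal
E4: violates R4,R7
F4: violates R2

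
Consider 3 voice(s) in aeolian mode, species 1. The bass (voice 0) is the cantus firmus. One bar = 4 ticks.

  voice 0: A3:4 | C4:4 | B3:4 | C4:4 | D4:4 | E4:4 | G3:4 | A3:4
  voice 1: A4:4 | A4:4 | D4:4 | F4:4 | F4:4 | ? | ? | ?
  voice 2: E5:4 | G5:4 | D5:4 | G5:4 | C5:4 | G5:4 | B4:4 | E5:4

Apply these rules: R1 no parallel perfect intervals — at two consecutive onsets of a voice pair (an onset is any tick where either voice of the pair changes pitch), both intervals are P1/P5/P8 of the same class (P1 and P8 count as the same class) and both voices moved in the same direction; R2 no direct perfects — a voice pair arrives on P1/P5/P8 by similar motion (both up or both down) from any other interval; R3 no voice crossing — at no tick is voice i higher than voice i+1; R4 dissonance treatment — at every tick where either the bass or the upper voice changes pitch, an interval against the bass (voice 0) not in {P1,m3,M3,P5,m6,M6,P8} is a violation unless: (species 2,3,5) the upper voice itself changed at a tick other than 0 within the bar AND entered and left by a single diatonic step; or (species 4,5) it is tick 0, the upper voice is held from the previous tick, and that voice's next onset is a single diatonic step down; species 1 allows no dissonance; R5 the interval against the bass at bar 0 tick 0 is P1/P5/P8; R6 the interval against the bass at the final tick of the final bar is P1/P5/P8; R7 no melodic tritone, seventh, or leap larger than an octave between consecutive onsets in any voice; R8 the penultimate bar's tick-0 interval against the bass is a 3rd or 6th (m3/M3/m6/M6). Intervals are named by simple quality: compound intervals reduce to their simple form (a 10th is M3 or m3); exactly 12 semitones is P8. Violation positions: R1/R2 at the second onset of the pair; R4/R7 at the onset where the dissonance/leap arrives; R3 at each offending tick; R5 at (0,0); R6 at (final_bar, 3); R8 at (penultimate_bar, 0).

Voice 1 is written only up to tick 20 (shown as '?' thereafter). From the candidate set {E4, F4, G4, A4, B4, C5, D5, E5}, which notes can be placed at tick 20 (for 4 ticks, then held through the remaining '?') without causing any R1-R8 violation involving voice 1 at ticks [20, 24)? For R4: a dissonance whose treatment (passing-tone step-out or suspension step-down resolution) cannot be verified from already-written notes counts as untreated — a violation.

E4: legal
F4: violates R4
G4: violates R2
A4: violates R4
B4: violates R2,R7
C5: violates R1
D5: violates R4
E5: violates R2,R7

{E4}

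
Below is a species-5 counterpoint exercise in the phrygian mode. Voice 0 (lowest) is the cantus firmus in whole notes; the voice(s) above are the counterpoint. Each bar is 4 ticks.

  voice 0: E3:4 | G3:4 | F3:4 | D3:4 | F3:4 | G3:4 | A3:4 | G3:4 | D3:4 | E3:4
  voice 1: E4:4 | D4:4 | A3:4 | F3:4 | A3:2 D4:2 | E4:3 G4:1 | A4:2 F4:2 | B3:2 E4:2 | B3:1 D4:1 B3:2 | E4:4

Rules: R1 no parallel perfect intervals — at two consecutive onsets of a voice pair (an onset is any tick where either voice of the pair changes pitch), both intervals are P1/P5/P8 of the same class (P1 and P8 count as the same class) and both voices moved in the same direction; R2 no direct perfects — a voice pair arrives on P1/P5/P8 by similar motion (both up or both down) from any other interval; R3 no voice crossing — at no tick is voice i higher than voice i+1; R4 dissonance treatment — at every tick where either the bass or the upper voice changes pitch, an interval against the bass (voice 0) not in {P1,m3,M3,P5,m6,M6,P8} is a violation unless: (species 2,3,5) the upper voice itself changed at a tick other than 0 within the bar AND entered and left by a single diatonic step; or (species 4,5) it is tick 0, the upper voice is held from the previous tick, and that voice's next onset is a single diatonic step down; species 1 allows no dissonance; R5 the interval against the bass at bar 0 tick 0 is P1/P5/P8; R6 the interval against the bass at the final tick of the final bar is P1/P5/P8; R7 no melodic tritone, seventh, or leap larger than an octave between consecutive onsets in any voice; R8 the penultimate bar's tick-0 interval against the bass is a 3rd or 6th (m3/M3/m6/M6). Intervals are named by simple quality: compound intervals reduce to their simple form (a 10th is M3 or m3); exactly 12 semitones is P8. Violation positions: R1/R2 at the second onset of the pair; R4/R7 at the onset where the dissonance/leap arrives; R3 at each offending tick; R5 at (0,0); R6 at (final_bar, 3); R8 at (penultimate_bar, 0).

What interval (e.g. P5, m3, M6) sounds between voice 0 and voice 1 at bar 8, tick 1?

voice 0=D3 voice 1=D4 -> P8

P8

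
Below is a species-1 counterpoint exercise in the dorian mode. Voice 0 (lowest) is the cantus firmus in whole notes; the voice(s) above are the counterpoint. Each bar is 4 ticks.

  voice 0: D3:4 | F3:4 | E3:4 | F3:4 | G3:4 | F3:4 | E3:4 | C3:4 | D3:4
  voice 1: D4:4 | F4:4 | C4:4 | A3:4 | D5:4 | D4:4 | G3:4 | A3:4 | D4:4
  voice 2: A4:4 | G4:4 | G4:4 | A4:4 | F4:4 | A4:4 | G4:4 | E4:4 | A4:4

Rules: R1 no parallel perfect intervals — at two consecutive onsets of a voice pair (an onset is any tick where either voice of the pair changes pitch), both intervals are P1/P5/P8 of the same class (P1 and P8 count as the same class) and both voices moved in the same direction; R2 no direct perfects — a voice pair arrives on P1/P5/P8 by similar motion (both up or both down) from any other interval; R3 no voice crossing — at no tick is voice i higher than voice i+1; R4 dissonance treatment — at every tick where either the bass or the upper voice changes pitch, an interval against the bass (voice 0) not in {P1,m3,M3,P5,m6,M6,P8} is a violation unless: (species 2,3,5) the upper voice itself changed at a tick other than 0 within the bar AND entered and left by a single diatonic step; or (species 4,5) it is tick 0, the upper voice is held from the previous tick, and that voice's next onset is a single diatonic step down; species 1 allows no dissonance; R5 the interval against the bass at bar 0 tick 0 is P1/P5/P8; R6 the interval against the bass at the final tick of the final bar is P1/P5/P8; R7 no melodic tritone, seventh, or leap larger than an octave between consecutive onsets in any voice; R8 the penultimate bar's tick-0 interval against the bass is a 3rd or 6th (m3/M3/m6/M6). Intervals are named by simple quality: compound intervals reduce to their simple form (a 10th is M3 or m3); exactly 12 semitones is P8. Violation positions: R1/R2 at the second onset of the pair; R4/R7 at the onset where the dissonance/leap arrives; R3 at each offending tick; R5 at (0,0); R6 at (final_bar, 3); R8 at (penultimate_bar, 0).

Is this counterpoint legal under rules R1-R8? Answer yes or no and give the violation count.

bar 0: v0=D3 v1=D4 v2=A4 (P5)
bar 1: v0=F3 v1=F4 v2=G4 (M2)
bar 2: v0=E3 v1=C4 v2=G4 (m3)
bar 3: v0=F3 v1=A3 v2=A4 (M3)
bar 4: v0=G3 v1=D5 v2=F4 (m7)
bar 5: v0=F3 v1=D4 v2=A4 (M3)
bar 6: v0=E3 v1=G3 v2=G4 (m3)
bar 7: v0=C3 v1=A3 v2=E4 (M3)
bar 8: v0=D3 v1=D4 v2=A4 (P5)
  R1 @ bar1.0: D3/D4 P8 -> F3/F4 P8 similar
  R4 @ bar1.0: F3/G4 M2 untreated
  R2 @ bar4.0: F3/A3 M3 -> G3/D5 P5 similar
  R3 @ bar4.0: D5 above F4
  R4 @ bar4.0: G3/F4 m7 untreated
  R7 @ bar4.0: A3->D5 leap 17st
  R3 @ bar4.1: D5 above F4
  R3 @ bar4.2: D5 above F4
  R3 @ bar4.3: D5 above F4
  R2 @ bar6.0: D4/A4 P5 -> G3/G4 P8 similar
  R1 @ bar8.0: A3/E4 P5 -> D4/A4 P5 similar
  R2 @ bar8.0: C3/A3 M6 -> D3/D4 P8 similar
  R2 @ bar8.0: C3/E4 M3 -> D3/A4 P5 similar

No (13 violations)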